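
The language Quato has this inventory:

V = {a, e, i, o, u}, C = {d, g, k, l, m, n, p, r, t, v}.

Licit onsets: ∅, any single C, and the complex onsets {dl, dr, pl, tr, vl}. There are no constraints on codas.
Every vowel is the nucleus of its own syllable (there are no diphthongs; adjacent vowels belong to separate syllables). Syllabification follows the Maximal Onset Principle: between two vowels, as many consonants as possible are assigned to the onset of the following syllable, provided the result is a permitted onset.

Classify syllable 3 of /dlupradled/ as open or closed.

closed

Nuclei (vowels): u, a, e → 3 syllables.
Between /u/ (V1) and /a/ (V2): /pr/; trying suffixes from longest down, /r/ is the first permitted one, so coda /p/ | onset /r/.
Between /a/ (V2) and /e/ (V3): /dl/ is a licit onset in full, so it all attaches to the next syllable.
Syllabification: dlup.ra.dled.
Syllable 3 is /dled/ with coda /d/, so it is closed.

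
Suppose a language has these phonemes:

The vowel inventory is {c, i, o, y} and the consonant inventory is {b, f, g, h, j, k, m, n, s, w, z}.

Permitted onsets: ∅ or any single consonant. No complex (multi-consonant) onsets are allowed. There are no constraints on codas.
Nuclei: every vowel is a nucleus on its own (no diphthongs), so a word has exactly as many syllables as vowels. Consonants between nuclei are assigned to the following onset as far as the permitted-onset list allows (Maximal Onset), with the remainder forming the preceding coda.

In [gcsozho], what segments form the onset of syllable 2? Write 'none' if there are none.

s

Nuclei (vowels): c, o, o → 3 syllables.
Between /c/ (V1) and /o/ (V2): /s/ → onset of the next syllable (single consonants are always licit onsets).
Between /o/ (V2) and /o/ (V3): /zh/ — longest licit onset from the right is /h/, leaving /z/ as coda.
So the parse is gc.soz.ho.
Syllable 2 is /soz/: onset /s/, nucleus /o/, coda /z/.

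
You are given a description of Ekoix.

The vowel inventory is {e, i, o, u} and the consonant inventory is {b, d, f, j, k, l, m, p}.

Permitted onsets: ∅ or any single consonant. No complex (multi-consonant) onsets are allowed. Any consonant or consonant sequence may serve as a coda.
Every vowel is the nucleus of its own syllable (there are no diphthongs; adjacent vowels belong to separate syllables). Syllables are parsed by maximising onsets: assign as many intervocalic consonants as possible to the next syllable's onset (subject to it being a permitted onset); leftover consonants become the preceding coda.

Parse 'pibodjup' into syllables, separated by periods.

Vowels present: i, o, u; each is a nucleus, giving 3 syllables.
/i…o/ gap (V1→V2): /b/ is a single consonant, so it becomes the next onset.
/o…u/ gap (V2→V3): /dj/; trying suffixes from longest down, /j/ is the first permitted one, so coda /d/ | onset /j/.

pi.bod.jup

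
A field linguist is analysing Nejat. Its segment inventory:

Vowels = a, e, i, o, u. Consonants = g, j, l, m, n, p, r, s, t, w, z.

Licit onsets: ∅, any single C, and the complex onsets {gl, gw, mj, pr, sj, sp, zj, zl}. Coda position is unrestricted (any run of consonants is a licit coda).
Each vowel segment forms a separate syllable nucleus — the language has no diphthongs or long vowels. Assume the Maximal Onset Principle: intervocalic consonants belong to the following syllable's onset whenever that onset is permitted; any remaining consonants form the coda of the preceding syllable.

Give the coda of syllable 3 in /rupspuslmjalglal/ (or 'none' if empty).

l

Nuclei (vowels): u, u, a, a → 4 syllables.
/u…u/ gap (V1→V2): /psp/ splits as /p/ + /sp/ (/sp/ is the longest suffix that is a licit onset).
/u…a/ gap (V2→V3): /slmj/; trying suffixes from longest down, /mj/ is the first permitted one, so coda /sl/ | onset /mj/.
/a…a/ gap (V3→V4): /lgl/; trying suffixes from longest down, /gl/ is the first permitted one, so coda /l/ | onset /gl/.
So the parse is rup.spusl.mjal.glal.
Syllable 3 is /mjal/: onset /mj/, nucleus /a/, coda /l/.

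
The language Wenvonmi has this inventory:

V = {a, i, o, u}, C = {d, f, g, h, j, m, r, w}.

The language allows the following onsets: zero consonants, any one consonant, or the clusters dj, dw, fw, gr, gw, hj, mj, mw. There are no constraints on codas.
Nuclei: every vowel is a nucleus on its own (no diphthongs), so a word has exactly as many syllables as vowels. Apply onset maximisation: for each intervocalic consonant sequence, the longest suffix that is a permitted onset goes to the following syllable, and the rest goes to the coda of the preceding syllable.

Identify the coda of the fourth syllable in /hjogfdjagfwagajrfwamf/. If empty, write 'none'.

Nuclei (vowels): o, a, a, a, a → 5 syllables.
/o…a/ gap (V1→V2): /gfdj/; trying suffixes from longest down, /dj/ is the first permitted one, so coda /gf/ | onset /dj/.
/a…a/ gap (V2→V3): /gfw/; trying suffixes from longest down, /fw/ is the first permitted one, so coda /g/ | onset /fw/.
/a…a/ gap (V3→V4): /g/ is a single consonant, so it becomes the next onset.
/a…a/ gap (V4→V5): /jrfw/; trying suffixes from longest down, /fw/ is the first permitted one, so coda /jr/ | onset /fw/.
Putting it together: hjogf.djag.fwa.gajr.fwamf.
Syllable 4 is /gajr/: onset /g/, nucleus /a/, coda /jr/.

jr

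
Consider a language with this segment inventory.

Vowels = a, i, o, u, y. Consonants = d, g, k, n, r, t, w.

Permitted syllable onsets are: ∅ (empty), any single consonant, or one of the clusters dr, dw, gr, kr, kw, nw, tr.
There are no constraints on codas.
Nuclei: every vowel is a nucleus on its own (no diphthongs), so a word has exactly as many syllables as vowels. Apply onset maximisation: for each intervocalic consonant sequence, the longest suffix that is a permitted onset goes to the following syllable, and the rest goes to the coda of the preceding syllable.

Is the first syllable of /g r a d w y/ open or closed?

open

Nuclei (vowels): a, y → 2 syllables.
V1 /a/ – V2 /y/: cluster /dw/ — /dw/ is itself a permitted onset, so the whole cluster goes right; preceding coda = ∅.
So the parse is gra.dwy.
Syllable 1 is /gra/; it ends in its nucleus with no coda, so it is open.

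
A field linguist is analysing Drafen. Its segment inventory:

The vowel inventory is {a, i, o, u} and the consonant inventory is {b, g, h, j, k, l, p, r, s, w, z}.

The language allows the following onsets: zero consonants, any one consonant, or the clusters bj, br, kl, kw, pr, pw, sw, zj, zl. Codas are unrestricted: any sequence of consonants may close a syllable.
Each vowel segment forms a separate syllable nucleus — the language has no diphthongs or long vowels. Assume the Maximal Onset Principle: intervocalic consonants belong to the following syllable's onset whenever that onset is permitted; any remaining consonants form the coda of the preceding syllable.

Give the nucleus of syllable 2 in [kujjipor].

i

The vowels are u, i, o — 3 nuclei, so 3 syllables.
The second nucleus (vowel 2 from the left) is /i/.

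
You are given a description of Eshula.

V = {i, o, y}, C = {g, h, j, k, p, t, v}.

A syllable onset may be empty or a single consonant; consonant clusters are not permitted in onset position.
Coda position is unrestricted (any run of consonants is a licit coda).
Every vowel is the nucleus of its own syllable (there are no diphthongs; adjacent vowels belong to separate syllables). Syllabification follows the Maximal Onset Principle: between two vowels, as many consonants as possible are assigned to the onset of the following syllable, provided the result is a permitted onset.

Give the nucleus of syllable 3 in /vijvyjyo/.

The vowels are i, y, y, o — 4 nuclei, so 4 syllables.
The third nucleus (vowel 3 from the left) is /y/.

y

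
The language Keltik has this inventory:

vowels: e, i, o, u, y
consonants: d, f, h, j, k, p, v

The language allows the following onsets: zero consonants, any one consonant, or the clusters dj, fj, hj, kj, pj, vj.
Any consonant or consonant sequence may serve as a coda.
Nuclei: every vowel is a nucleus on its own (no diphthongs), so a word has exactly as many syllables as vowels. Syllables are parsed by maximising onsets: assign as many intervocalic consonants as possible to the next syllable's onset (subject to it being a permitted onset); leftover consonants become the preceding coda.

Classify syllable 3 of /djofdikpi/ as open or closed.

open

Vowels present: o, i, i; each is a nucleus, giving 3 syllables.
Between /o/ (V1) and /i/ (V2): /fd/; trying suffixes from longest down, /d/ is the first permitted one, so coda /f/ | onset /d/.
Between /i/ (V2) and /i/ (V3): /kp/ splits as /k/ + /p/ (/p/ is the longest suffix that is a licit onset).
Result: djof.dik.pi.
Syllable 3 is /pi/; it ends in its nucleus with no coda, so it is open.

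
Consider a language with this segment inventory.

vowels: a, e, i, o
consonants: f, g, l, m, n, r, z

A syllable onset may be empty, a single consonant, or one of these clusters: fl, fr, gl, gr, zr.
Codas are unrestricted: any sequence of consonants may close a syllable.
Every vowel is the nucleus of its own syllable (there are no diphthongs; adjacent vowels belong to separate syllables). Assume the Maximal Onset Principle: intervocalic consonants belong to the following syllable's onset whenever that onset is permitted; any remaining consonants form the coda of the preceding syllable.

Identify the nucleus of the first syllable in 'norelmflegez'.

The vowels are o, e, e, e — 4 nuclei, so 4 syllables.
The first nucleus (vowel 1 from the left) is /o/.

o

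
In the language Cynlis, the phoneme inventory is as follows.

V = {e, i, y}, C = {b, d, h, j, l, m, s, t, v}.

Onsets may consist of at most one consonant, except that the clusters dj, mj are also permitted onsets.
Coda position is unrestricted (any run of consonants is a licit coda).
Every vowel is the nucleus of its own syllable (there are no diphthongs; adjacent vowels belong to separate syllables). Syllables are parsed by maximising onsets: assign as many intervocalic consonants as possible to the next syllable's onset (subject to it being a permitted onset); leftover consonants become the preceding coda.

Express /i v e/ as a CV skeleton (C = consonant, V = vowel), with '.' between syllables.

The vowels are i, e — 2 nuclei, so 2 syllables.
Between /i/ (V1) and /e/ (V2): /v/ → onset of the next syllable (single consonants are always licit onsets).
Syllabification: i.ve.
Mapping each syllable to C/V: /i/ → V, /ve/ → CV.

V.CV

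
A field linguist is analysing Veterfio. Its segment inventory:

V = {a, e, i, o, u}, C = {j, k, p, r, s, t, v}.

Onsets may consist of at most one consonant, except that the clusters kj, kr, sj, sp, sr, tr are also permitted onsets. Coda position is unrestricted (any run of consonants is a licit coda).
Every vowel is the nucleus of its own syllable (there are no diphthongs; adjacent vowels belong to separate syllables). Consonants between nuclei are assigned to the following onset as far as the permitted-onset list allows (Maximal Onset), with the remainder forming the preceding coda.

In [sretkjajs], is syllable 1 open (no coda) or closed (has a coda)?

closed

Nuclei (vowels): e, a → 2 syllables.
/e…a/ gap (V1→V2): /tkj/ — longest licit onset from the right is /kj/, leaving /t/ as coda.
So the parse is sret.kjajs.
Syllable 1 is /sret/ with coda /t/, so it is closed.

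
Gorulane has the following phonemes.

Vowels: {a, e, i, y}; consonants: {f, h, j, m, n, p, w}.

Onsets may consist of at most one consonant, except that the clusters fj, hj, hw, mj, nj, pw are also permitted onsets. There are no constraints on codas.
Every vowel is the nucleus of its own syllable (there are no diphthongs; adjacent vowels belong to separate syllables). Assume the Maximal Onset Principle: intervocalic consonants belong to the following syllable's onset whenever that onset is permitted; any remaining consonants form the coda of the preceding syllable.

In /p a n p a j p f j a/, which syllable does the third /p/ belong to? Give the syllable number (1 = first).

Vowels present: a, a, a; each is a nucleus, giving 3 syllables.
σ1/σ2 boundary: /np/ splits as /n/ + /p/ (/p/ is the longest suffix that is a licit onset).
σ2/σ3 boundary: /jpfj/ splits as /jp/ + /fj/ (/fj/ is the longest suffix that is a licit onset).
Result: pan.pajp.fja.
The third /p/ is in the coda of syllable 2 (/pajp/).

2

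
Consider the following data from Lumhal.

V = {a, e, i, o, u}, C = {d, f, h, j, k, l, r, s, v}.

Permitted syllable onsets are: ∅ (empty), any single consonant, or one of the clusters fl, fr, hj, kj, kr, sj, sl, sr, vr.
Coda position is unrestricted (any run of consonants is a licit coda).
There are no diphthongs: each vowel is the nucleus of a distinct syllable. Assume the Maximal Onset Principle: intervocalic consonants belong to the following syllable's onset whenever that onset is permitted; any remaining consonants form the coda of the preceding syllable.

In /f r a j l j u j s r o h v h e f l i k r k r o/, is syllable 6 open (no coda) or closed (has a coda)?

The vowels are a, u, o, e, i, o — 6 nuclei, so 6 syllables.
/a…u/ gap (V1→V2): /jlj/ — longest licit onset from the right is /j/, leaving /jl/ as coda.
/u…o/ gap (V2→V3): cluster /jsr/ — the longest permitted-onset suffix is /sr/; onset = /sr/, preceding coda = /j/.
/o…e/ gap (V3→V4): cluster /hvh/ — the longest permitted-onset suffix is /h/; onset = /h/, preceding coda = /hv/.
/e…i/ gap (V4→V5): cluster /fl/ — /fl/ is itself a permitted onset, so the whole cluster goes right; preceding coda = ∅.
/i…o/ gap (V5→V6): /krkr/; trying suffixes from longest down, /kr/ is the first permitted one, so coda /kr/ | onset /kr/.
So the parse is frajl.juj.srohv.he.flikr.kro.
Syllable 6 is /kro/; it ends in its nucleus with no coda, so it is open.

open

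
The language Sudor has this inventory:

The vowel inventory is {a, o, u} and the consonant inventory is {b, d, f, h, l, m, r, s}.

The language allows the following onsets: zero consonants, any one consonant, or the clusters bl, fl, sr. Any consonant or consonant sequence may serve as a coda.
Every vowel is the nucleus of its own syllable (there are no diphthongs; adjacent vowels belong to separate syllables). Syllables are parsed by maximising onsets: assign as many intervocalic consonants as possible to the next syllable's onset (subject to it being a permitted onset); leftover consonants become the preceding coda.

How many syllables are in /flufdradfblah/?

Vowels present: u, a, a; each is a nucleus, giving 3 syllables.

3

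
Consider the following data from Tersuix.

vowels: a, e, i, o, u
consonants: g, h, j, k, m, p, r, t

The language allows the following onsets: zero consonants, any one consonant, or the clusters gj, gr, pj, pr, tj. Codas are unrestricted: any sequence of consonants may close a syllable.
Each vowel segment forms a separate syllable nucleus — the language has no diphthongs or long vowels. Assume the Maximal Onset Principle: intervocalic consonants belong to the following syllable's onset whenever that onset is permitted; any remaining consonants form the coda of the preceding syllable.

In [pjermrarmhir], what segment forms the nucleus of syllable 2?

a

Vowels present: e, a, i; each is a nucleus, giving 3 syllables.
The second nucleus (vowel 2 from the left) is /a/.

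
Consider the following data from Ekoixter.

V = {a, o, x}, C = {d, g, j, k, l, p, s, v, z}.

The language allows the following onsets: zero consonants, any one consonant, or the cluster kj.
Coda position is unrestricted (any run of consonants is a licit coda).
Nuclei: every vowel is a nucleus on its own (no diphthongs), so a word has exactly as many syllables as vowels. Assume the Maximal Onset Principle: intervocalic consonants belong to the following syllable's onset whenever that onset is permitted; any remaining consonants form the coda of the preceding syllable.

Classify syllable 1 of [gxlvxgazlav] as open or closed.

closed

Vowels present: x, x, a, a; each is a nucleus, giving 4 syllables.
σ1/σ2 boundary: /lv/ — longest licit onset from the right is /v/, leaving /l/ as coda.
σ2/σ3 boundary: just /g/ — single C goes to the following onset.
σ3/σ4 boundary: cluster /zl/ — the longest permitted-onset suffix is /l/; onset = /l/, preceding coda = /z/.
Result: gxl.vx.gaz.lav.
Syllable 1 is /gxl/ with coda /l/, so it is closed.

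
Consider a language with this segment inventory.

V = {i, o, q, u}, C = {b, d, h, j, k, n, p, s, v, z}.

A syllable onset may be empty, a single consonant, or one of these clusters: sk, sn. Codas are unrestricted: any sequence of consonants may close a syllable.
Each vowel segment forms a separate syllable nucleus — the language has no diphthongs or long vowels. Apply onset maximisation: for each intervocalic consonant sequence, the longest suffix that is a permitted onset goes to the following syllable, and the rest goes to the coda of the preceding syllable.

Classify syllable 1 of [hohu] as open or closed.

open

The vowels are o, u — 2 nuclei, so 2 syllables.
/o…u/ gap (V1→V2): /h/ is a single consonant, so it becomes the next onset.
Putting it together: ho.hu.
Syllable 1 is /ho/; it ends in its nucleus with no coda, so it is open.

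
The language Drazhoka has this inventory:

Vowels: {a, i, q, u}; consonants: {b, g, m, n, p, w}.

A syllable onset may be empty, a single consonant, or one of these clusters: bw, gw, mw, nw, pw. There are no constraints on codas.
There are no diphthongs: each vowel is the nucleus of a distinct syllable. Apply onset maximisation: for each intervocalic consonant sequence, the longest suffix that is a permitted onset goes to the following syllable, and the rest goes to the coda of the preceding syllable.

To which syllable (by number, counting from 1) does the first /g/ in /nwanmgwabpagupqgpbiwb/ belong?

Vowels present: a, a, a, u, q, i; each is a nucleus, giving 6 syllables.
Between /a/ (V1) and /a/ (V2): /nmgw/ — longest licit onset from the right is /gw/, leaving /nm/ as coda.
Between /a/ (V2) and /a/ (V3): cluster /bp/ — the longest permitted-onset suffix is /p/; onset = /p/, preceding coda = /b/.
Between /a/ (V3) and /u/ (V4): just /g/ — single C goes to the following onset.
Between /u/ (V4) and /q/ (V5): /p/ is a single consonant, so it becomes the next onset.
Between /q/ (V5) and /i/ (V6): /gpb/ splits as /gp/ + /b/ (/b/ is the longest suffix that is a licit onset).
Syllabification: nwanm.gwab.pa.gu.pqgp.biwb.
The first /g/ is in the onset of syllable 2 (/gwab/).

2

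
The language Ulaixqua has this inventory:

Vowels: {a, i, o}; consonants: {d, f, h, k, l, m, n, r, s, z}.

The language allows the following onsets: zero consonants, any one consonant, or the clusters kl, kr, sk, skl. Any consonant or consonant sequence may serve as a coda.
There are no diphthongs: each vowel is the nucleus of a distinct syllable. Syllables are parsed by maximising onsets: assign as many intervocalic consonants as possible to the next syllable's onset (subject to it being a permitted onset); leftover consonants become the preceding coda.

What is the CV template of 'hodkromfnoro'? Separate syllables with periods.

CVC.CCVCC.CV.CV

Nuclei (vowels): o, o, o, o → 4 syllables.
Between /o/ (V1) and /o/ (V2): /dkr/ — longest licit onset from the right is /kr/, leaving /d/ as coda.
Between /o/ (V2) and /o/ (V3): /mfn/; trying suffixes from longest down, /n/ is the first permitted one, so coda /mf/ | onset /n/.
Between /o/ (V3) and /o/ (V4): /r/ → onset of the next syllable (single consonants are always licit onsets).
So the parse is hod.kromf.no.ro.
Mapping each syllable to C/V: /hod/ → CVC, /kromf/ → CCVCC, /no/ → CV, /ro/ → CV.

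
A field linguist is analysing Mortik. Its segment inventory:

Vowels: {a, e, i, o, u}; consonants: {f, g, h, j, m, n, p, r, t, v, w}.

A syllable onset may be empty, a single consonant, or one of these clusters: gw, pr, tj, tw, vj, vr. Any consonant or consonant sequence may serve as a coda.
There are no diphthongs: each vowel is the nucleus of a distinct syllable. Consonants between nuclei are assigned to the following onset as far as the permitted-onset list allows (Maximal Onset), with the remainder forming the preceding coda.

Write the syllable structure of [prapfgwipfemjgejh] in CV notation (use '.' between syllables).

CCVCC.CCVC.CVCC.CVCC

Nuclei (vowels): a, i, e, e → 4 syllables.
/a…i/ gap (V1→V2): /pfgw/ splits as /pf/ + /gw/ (/gw/ is the longest suffix that is a licit onset).
/i…e/ gap (V2→V3): /pf/ — longest licit onset from the right is /f/, leaving /p/ as coda.
/e…e/ gap (V3→V4): cluster /mjg/ — the longest permitted-onset suffix is /g/; onset = /g/, preceding coda = /mj/.
Result: prapf.gwip.femj.gejh.
Mapping each syllable to C/V: /prapf/ → CCVCC, /gwip/ → CCVC, /femj/ → CVCC, /gejh/ → CVCC.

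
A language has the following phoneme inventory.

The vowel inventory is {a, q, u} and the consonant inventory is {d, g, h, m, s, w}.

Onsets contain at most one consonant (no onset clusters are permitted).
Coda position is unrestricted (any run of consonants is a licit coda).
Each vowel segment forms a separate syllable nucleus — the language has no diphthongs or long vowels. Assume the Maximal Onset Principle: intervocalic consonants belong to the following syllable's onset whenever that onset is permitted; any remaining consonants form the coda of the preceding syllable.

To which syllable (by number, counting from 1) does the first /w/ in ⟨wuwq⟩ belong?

1

Nuclei (vowels): u, q → 2 syllables.
σ1/σ2 boundary: just /w/ — single C goes to the following onset.
Syllabification: wu.wq.
The first /w/ is in the onset of syllable 1 (/wu/).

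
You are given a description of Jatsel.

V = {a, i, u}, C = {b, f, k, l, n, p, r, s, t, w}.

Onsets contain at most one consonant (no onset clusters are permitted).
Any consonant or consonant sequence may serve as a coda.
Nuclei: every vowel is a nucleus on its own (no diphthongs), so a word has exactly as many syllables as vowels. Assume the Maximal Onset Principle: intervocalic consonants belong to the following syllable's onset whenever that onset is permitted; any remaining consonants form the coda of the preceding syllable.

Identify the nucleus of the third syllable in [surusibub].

i

The vowels are u, u, i, u — 4 nuclei, so 4 syllables.
The third nucleus (vowel 3 from the left) is /i/.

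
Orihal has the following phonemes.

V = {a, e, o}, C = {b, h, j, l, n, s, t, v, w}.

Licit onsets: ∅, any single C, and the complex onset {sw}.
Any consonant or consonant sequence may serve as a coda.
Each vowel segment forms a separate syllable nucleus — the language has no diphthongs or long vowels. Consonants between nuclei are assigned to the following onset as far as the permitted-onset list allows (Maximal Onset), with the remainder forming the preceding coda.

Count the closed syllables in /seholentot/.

The vowels are e, o, e, o — 4 nuclei, so 4 syllables.
V1 /e/ – V2 /o/: just /h/ — single C goes to the following onset.
V2 /o/ – V3 /e/: /l/ is a single consonant, so it becomes the next onset.
V3 /e/ – V4 /o/: cluster /nt/ — the longest permitted-onset suffix is /t/; onset = /t/, preceding coda = /n/.
So the parse is se.ho.len.tot.
Classifying each syllable: /se/ (open), /ho/ (open), /len/ (closed), /tot/ (closed).
Closed syllables: 2.

2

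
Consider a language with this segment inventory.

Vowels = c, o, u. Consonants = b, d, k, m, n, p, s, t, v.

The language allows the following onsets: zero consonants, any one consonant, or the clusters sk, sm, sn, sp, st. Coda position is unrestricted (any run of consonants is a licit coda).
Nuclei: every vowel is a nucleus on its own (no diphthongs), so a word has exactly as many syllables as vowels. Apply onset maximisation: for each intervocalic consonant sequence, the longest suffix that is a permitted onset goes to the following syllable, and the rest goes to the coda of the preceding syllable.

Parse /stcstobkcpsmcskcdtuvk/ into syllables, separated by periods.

stc.stob.kcp.smc.skcd.tuvk

Vowels present: c, o, c, c, c, u; each is a nucleus, giving 6 syllables.
/c…o/ gap (V1→V2): /st/ — entire cluster is a permitted onset → onset /st/, coda ∅.
/o…c/ gap (V2→V3): cluster /bk/ — the longest permitted-onset suffix is /k/; onset = /k/, preceding coda = /b/.
/c…c/ gap (V3→V4): /psm/ — longest licit onset from the right is /sm/, leaving /p/ as coda.
/c…c/ gap (V4→V5): /sk/ is a licit onset in full, so it all attaches to the next syllable.
/c…u/ gap (V5→V6): /dt/; trying suffixes from longest down, /t/ is the first permitted one, so coda /d/ | onset /t/.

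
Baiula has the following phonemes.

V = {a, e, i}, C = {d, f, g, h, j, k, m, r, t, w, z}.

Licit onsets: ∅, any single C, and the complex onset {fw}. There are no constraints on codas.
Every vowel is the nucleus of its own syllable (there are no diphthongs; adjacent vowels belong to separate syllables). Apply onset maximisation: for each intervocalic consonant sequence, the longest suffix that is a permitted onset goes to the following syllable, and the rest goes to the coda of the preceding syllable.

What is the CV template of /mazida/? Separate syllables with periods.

CV.CV.CV

Vowels present: a, i, a; each is a nucleus, giving 3 syllables.
Between /a/ (V1) and /i/ (V2): /z/ → onset of the next syllable (single consonants are always licit onsets).
Between /i/ (V2) and /a/ (V3): /d/ → onset of the next syllable (single consonants are always licit onsets).
Result: ma.zi.da.
Mapping each syllable to C/V: /ma/ → CV, /zi/ → CV, /da/ → CV.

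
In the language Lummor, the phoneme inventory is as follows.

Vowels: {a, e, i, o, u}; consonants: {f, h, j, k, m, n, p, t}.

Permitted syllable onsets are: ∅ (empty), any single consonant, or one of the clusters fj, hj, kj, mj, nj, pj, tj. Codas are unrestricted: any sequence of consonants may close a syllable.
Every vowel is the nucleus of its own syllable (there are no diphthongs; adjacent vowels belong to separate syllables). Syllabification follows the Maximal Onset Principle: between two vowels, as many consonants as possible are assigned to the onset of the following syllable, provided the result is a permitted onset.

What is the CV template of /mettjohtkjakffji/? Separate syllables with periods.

Nuclei (vowels): e, o, a, i → 4 syllables.
/e…o/ gap (V1→V2): /ttj/ — longest licit onset from the right is /tj/, leaving /t/ as coda.
/o…a/ gap (V2→V3): cluster /htkj/ — the longest permitted-onset suffix is /kj/; onset = /kj/, preceding coda = /ht/.
/a…i/ gap (V3→V4): cluster /kffj/ — the longest permitted-onset suffix is /fj/; onset = /fj/, preceding coda = /kf/.
Syllabification: met.tjoht.kjakf.fji.
Mapping each syllable to C/V: /met/ → CVC, /tjoht/ → CCVCC, /kjakf/ → CCVCC, /fji/ → CCV.

CVC.CCVCC.CCVCC.CCV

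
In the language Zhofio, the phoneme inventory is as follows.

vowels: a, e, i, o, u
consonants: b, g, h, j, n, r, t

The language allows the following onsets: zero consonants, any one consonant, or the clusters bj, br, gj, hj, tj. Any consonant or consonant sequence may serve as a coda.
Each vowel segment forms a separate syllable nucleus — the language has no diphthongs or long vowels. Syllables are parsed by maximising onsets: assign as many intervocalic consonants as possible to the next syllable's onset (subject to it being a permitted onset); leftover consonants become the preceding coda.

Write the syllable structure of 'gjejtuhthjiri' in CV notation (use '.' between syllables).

CCVC.CVCC.CCV.CV

The vowels are e, u, i, i — 4 nuclei, so 4 syllables.
V1 /e/ – V2 /u/: cluster /jt/ — the longest permitted-onset suffix is /t/; onset = /t/, preceding coda = /j/.
V2 /u/ – V3 /i/: /hthj/; trying suffixes from longest down, /hj/ is the first permitted one, so coda /ht/ | onset /hj/.
V3 /i/ – V4 /i/: /r/ → onset of the next syllable (single consonants are always licit onsets).
Syllabification: gjej.tuht.hji.ri.
Mapping each syllable to C/V: /gjej/ → CCVC, /tuht/ → CVCC, /hji/ → CCV, /ri/ → CV.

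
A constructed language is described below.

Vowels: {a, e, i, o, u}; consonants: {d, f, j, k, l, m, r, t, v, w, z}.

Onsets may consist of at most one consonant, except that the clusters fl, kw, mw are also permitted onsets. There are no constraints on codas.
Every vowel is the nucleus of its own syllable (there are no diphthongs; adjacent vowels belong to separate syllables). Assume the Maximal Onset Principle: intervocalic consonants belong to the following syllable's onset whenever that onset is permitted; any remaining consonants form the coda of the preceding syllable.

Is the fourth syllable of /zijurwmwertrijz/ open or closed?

Nuclei (vowels): i, u, e, i → 4 syllables.
/i…u/ gap (V1→V2): just /j/ — single C goes to the following onset.
/u…e/ gap (V2→V3): /rwmw/ splits as /rw/ + /mw/ (/mw/ is the longest suffix that is a licit onset).
/e…i/ gap (V3→V4): /rtr/; trying suffixes from longest down, /r/ is the first permitted one, so coda /rt/ | onset /r/.
Syllabification: zi.jurw.mwert.rijz.
Syllable 4 is /rijz/ with coda /jz/, so it is closed.

closed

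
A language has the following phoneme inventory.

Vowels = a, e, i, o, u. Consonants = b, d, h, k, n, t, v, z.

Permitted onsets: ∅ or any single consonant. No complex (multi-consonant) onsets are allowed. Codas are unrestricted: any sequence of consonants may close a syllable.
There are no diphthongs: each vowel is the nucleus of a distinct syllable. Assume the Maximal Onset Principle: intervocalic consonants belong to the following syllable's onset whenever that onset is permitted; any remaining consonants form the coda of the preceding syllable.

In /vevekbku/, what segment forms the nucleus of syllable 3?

u

Nuclei (vowels): e, e, u → 3 syllables.
The third nucleus (vowel 3 from the left) is /u/.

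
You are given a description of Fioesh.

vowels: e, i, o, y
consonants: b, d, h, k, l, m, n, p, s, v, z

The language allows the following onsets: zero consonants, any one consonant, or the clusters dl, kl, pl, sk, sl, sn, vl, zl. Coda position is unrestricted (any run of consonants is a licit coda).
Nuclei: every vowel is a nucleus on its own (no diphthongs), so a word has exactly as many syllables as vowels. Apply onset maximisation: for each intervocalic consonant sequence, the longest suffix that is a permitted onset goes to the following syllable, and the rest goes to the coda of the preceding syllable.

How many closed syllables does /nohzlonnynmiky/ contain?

3

The vowels are o, o, y, i, y — 5 nuclei, so 5 syllables.
Between /o/ (V1) and /o/ (V2): /hzl/ — longest licit onset from the right is /zl/, leaving /h/ as coda.
Between /o/ (V2) and /y/ (V3): /nn/; trying suffixes from longest down, /n/ is the first permitted one, so coda /n/ | onset /n/.
Between /y/ (V3) and /i/ (V4): /nm/; trying suffixes from longest down, /m/ is the first permitted one, so coda /n/ | onset /m/.
Between /i/ (V4) and /y/ (V5): /k/ → onset of the next syllable (single consonants are always licit onsets).
Result: noh.zlon.nyn.mi.ky.
Classifying each syllable: /noh/ (closed), /zlon/ (closed), /nyn/ (closed), /mi/ (open), /ky/ (open).
Closed syllables: 3.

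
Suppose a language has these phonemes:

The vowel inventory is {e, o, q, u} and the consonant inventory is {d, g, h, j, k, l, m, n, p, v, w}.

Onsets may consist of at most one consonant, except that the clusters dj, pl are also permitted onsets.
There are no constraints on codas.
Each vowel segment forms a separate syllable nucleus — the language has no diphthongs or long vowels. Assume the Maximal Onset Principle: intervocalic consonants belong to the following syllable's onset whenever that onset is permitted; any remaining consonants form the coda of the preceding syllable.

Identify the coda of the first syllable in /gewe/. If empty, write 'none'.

none

Nuclei (vowels): e, e → 2 syllables.
/e…e/ gap (V1→V2): just /w/ — single C goes to the following onset.
Result: ge.we.
Syllable 1 is /ge/: onset /g/, nucleus /e/, coda ∅.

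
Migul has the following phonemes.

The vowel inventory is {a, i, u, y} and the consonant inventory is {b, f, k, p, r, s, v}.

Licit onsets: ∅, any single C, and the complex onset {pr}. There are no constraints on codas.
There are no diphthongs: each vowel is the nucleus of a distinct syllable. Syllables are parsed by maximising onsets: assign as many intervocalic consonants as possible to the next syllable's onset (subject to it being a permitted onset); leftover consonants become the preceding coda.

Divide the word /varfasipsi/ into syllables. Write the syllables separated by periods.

The vowels are a, a, i, i — 4 nuclei, so 4 syllables.
Between /a/ (V1) and /a/ (V2): /rf/ splits as /r/ + /f/ (/f/ is the longest suffix that is a licit onset).
Between /a/ (V2) and /i/ (V3): /s/ is a single consonant, so it becomes the next onset.
Between /i/ (V3) and /i/ (V4): cluster /ps/ — the longest permitted-onset suffix is /s/; onset = /s/, preceding coda = /p/.

var.fa.sip.si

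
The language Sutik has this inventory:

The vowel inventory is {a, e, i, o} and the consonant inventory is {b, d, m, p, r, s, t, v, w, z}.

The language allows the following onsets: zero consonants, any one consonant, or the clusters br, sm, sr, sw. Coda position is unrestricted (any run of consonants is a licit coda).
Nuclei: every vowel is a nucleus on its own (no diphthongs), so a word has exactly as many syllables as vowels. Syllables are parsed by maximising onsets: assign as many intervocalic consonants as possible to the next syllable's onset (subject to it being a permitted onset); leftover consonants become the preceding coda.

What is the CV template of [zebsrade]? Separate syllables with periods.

The vowels are e, a, e — 3 nuclei, so 3 syllables.
Between /e/ (V1) and /a/ (V2): /bsr/ splits as /b/ + /sr/ (/sr/ is the longest suffix that is a licit onset).
Between /a/ (V2) and /e/ (V3): /d/ → onset of the next syllable (single consonants are always licit onsets).
Result: zeb.sra.de.
Mapping each syllable to C/V: /zeb/ → CVC, /sra/ → CCV, /de/ → CV.

CVC.CCV.CV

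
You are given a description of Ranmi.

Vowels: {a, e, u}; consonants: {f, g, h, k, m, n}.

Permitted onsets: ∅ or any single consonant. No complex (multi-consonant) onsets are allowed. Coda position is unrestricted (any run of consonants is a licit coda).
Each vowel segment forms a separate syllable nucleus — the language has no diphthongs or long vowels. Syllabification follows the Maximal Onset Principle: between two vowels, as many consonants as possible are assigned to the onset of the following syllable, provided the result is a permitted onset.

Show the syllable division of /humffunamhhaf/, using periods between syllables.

humf.fu.namh.haf

The vowels are u, u, a, a — 4 nuclei, so 4 syllables.
σ1/σ2 boundary: cluster /mff/ — the longest permitted-onset suffix is /f/; onset = /f/, preceding coda = /mf/.
σ2/σ3 boundary: /n/ → onset of the next syllable (single consonants are always licit onsets).
σ3/σ4 boundary: /mhh/; trying suffixes from longest down, /h/ is the first permitted one, so coda /mh/ | onset /h/.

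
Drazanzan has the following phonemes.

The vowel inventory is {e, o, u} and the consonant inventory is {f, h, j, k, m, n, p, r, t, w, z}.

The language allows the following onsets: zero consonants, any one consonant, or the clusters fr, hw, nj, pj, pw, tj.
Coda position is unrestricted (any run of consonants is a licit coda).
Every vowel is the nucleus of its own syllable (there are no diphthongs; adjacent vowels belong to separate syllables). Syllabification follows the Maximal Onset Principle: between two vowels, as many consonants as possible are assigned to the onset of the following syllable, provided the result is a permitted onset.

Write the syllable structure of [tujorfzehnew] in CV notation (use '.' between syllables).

Vowels present: u, o, e, e; each is a nucleus, giving 4 syllables.
σ1/σ2 boundary: /j/ is a single consonant, so it becomes the next onset.
σ2/σ3 boundary: /rfz/; trying suffixes from longest down, /z/ is the first permitted one, so coda /rf/ | onset /z/.
σ3/σ4 boundary: cluster /hn/ — the longest permitted-onset suffix is /n/; onset = /n/, preceding coda = /h/.
Syllabification: tu.jorf.zeh.new.
Mapping each syllable to C/V: /tu/ → CV, /jorf/ → CVCC, /zeh/ → CVC, /new/ → CVC.

CV.CVCC.CVC.CVC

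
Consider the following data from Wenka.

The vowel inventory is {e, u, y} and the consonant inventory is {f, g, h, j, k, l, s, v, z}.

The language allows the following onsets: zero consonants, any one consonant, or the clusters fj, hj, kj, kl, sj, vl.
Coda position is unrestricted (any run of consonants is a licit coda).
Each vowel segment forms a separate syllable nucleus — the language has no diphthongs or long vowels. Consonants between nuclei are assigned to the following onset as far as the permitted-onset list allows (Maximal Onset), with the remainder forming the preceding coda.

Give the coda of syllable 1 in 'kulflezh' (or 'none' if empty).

Nuclei (vowels): u, e → 2 syllables.
σ1/σ2 boundary: cluster /lfl/ — the longest permitted-onset suffix is /l/; onset = /l/, preceding coda = /lf/.
So the parse is kulf.lezh.
Syllable 1 is /kulf/: onset /k/, nucleus /u/, coda /lf/.

lf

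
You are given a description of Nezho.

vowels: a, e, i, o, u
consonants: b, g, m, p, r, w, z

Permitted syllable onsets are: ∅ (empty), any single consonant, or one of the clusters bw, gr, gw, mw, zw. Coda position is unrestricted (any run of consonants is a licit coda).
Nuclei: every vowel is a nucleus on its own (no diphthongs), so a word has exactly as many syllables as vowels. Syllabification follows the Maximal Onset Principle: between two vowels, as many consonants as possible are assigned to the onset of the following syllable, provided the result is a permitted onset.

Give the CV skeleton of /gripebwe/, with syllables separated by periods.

CCV.CV.CCV

Vowels present: i, e, e; each is a nucleus, giving 3 syllables.
V1 /i/ – V2 /e/: just /p/ — single C goes to the following onset.
V2 /e/ – V3 /e/: cluster /bw/ — /bw/ is itself a permitted onset, so the whole cluster goes right; preceding coda = ∅.
Syllabification: gri.pe.bwe.
Mapping each syllable to C/V: /gri/ → CCV, /pe/ → CV, /bwe/ → CCV.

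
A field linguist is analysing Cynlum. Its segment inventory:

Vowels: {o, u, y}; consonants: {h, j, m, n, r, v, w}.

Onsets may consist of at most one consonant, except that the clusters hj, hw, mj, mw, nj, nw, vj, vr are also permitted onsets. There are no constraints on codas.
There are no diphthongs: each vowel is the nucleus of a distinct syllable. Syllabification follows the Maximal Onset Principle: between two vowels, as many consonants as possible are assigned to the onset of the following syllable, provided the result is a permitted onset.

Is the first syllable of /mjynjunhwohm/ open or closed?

open

Nuclei (vowels): y, u, o → 3 syllables.
Between /y/ (V1) and /u/ (V2): cluster /nj/ — /nj/ is itself a permitted onset, so the whole cluster goes right; preceding coda = ∅.
Between /u/ (V2) and /o/ (V3): /nhw/ — longest licit onset from the right is /hw/, leaving /n/ as coda.
Result: mjy.njun.hwohm.
Syllable 1 is /mjy/; it ends in its nucleus with no coda, so it is open.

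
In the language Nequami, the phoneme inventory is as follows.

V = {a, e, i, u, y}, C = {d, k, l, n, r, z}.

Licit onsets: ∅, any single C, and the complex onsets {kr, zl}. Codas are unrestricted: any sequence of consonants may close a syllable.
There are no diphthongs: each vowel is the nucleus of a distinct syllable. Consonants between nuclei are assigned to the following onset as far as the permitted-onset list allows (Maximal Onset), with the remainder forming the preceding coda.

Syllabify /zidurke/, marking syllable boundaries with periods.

The vowels are i, u, e — 3 nuclei, so 3 syllables.
V1 /i/ – V2 /u/: /d/ is a single consonant, so it becomes the next onset.
V2 /u/ – V3 /e/: cluster /rk/ — the longest permitted-onset suffix is /k/; onset = /k/, preceding coda = /r/.

zi.dur.ke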